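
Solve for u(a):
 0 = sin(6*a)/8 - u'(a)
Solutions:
 u(a) = C1 - cos(6*a)/48


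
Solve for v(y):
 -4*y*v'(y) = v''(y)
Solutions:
 v(y) = C1 + C2*erf(sqrt(2)*y)


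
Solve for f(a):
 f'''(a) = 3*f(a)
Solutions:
 f(a) = C3*exp(3^(1/3)*a) + (C1*sin(3^(5/6)*a/2) + C2*cos(3^(5/6)*a/2))*exp(-3^(1/3)*a/2)


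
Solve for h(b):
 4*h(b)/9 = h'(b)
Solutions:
 h(b) = C1*exp(4*b/9)


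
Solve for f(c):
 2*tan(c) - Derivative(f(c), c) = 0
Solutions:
 f(c) = C1 - 2*log(cos(c))


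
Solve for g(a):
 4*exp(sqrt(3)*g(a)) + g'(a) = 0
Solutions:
 g(a) = sqrt(3)*(2*log(1/(C1 + 4*a)) - log(3))/6


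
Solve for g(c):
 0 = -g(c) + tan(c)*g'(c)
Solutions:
 g(c) = C1*sin(c)


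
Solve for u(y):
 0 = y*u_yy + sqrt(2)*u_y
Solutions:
 u(y) = C1 + C2*y^(1 - sqrt(2))


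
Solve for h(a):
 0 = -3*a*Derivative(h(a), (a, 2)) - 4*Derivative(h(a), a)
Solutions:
 h(a) = C1 + C2/a^(1/3)


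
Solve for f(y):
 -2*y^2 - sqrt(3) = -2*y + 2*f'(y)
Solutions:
 f(y) = C1 - y^3/3 + y^2/2 - sqrt(3)*y/2


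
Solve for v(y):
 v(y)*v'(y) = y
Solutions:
 v(y) = -sqrt(C1 + y^2)
 v(y) = sqrt(C1 + y^2)


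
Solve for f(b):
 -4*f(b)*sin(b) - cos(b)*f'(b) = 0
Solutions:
 f(b) = C1*cos(b)^4


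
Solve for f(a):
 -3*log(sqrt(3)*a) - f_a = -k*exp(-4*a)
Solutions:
 f(a) = C1 - 3*a*log(a) + a*(3 - 3*log(3)/2) - k*exp(-4*a)/4


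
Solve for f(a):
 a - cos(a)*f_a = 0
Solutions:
 f(a) = C1 + Integral(a/cos(a), a)


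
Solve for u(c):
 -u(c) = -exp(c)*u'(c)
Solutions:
 u(c) = C1*exp(-exp(-c))


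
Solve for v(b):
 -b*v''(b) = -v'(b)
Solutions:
 v(b) = C1 + C2*b^2


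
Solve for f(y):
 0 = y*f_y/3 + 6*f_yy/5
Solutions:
 f(y) = C1 + C2*erf(sqrt(5)*y/6)


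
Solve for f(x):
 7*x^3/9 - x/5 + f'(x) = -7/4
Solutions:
 f(x) = C1 - 7*x^4/36 + x^2/10 - 7*x/4


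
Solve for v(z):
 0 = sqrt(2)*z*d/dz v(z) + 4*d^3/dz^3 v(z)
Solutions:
 v(z) = C1 + Integral(C2*airyai(-sqrt(2)*z/2) + C3*airybi(-sqrt(2)*z/2), z)


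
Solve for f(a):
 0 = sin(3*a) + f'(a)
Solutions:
 f(a) = C1 + cos(3*a)/3


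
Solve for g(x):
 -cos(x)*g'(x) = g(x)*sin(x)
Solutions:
 g(x) = C1*cos(x)


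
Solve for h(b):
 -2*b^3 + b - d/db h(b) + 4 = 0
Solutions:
 h(b) = C1 - b^4/2 + b^2/2 + 4*b


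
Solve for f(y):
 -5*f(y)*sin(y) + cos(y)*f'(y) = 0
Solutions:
 f(y) = C1/cos(y)^5


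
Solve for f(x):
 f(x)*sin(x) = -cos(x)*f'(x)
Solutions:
 f(x) = C1*cos(x)


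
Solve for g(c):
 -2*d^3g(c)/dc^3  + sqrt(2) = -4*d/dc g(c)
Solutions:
 g(c) = C1 + C2*exp(-sqrt(2)*c) + C3*exp(sqrt(2)*c) - sqrt(2)*c/4


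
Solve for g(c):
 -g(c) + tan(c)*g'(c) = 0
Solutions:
 g(c) = C1*sin(c)


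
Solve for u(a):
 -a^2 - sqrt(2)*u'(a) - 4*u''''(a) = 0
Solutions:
 u(a) = C1 + C4*exp(-sqrt(2)*a/2) - sqrt(2)*a^3/6 + (C2*sin(sqrt(6)*a/4) + C3*cos(sqrt(6)*a/4))*exp(sqrt(2)*a/4)


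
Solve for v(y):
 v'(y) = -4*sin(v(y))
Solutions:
 v(y) = -acos((-C1 - exp(8*y))/(C1 - exp(8*y))) + 2*pi
 v(y) = acos((-C1 - exp(8*y))/(C1 - exp(8*y)))


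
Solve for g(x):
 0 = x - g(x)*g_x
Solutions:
 g(x) = -sqrt(C1 + x^2)
 g(x) = sqrt(C1 + x^2)


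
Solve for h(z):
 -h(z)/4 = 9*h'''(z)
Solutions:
 h(z) = C3*exp(-6^(1/3)*z/6) + (C1*sin(2^(1/3)*3^(5/6)*z/12) + C2*cos(2^(1/3)*3^(5/6)*z/12))*exp(6^(1/3)*z/12)


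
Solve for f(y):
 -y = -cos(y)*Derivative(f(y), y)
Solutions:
 f(y) = C1 + Integral(y/cos(y), y)


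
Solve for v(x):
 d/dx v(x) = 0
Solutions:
 v(x) = C1


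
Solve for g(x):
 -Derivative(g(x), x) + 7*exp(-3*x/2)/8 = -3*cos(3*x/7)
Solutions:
 g(x) = C1 + 7*sin(3*x/7) - 7*exp(-3*x/2)/12


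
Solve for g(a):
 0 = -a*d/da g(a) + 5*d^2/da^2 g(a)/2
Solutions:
 g(a) = C1 + C2*erfi(sqrt(5)*a/5)


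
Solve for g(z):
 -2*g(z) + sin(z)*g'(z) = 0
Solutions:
 g(z) = C1*(cos(z) - 1)/(cos(z) + 1)


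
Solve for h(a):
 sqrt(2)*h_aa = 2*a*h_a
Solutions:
 h(a) = C1 + C2*erfi(2^(3/4)*a/2)


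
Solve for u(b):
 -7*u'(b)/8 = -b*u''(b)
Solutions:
 u(b) = C1 + C2*b^(15/8)


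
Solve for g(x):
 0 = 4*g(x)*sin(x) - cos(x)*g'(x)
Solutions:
 g(x) = C1/cos(x)^4


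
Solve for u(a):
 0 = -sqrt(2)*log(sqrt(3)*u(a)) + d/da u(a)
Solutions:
 -sqrt(2)*Integral(1/(2*log(_y) + log(3)), (_y, u(a))) = C1 - a


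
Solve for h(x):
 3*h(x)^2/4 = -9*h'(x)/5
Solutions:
 h(x) = 12/(C1 + 5*x)


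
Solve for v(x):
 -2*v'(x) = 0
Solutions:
 v(x) = C1


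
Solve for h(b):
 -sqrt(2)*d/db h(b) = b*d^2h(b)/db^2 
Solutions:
 h(b) = C1 + C2*b^(1 - sqrt(2))


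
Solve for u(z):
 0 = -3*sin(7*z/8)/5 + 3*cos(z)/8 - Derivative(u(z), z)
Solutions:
 u(z) = C1 + 3*sin(z)/8 + 24*cos(7*z/8)/35


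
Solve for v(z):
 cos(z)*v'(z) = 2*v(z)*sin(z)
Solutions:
 v(z) = C1/cos(z)^2


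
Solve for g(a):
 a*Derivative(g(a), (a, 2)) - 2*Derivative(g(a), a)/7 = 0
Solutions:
 g(a) = C1 + C2*a^(9/7)


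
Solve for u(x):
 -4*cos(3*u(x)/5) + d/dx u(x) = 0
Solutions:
 -4*x - 5*log(sin(3*u(x)/5) - 1)/6 + 5*log(sin(3*u(x)/5) + 1)/6 = C1


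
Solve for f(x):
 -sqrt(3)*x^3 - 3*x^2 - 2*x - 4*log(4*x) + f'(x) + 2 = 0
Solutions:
 f(x) = C1 + sqrt(3)*x^4/4 + x^3 + x^2 + 4*x*log(x) - 6*x + x*log(256)


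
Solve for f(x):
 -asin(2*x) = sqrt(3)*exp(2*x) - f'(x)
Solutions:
 f(x) = C1 + x*asin(2*x) + sqrt(1 - 4*x^2)/2 + sqrt(3)*exp(2*x)/2


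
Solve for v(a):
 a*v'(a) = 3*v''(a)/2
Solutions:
 v(a) = C1 + C2*erfi(sqrt(3)*a/3)


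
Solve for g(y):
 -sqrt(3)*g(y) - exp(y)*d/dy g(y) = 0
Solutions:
 g(y) = C1*exp(sqrt(3)*exp(-y))


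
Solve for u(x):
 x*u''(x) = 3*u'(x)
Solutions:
 u(x) = C1 + C2*x^4


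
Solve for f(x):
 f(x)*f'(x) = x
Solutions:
 f(x) = -sqrt(C1 + x^2)
 f(x) = sqrt(C1 + x^2)


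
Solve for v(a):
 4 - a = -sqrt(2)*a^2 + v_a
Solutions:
 v(a) = C1 + sqrt(2)*a^3/3 - a^2/2 + 4*a


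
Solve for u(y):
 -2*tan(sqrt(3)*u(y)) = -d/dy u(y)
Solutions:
 u(y) = sqrt(3)*(pi - asin(C1*exp(2*sqrt(3)*y)))/3
 u(y) = sqrt(3)*asin(C1*exp(2*sqrt(3)*y))/3


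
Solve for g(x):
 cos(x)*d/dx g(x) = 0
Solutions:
 g(x) = C1


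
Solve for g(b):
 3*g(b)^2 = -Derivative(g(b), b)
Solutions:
 g(b) = 1/(C1 + 3*b)


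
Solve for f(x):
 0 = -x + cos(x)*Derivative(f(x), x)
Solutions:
 f(x) = C1 + Integral(x/cos(x), x)


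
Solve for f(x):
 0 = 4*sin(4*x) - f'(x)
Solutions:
 f(x) = C1 - cos(4*x)


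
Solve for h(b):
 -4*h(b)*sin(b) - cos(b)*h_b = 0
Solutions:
 h(b) = C1*cos(b)^4


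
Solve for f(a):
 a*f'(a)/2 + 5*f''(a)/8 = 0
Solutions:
 f(a) = C1 + C2*erf(sqrt(10)*a/5)


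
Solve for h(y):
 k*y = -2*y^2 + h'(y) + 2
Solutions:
 h(y) = C1 + k*y^2/2 + 2*y^3/3 - 2*y


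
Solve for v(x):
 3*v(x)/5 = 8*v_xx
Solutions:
 v(x) = C1*exp(-sqrt(30)*x/20) + C2*exp(sqrt(30)*x/20)


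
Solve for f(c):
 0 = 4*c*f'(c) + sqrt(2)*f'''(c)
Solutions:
 f(c) = C1 + Integral(C2*airyai(-sqrt(2)*c) + C3*airybi(-sqrt(2)*c), c)


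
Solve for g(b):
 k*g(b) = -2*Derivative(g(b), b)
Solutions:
 g(b) = C1*exp(-b*k/2)


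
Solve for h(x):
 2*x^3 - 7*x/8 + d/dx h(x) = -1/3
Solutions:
 h(x) = C1 - x^4/2 + 7*x^2/16 - x/3


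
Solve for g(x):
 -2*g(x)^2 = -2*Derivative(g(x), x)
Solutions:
 g(x) = -1/(C1 + x)


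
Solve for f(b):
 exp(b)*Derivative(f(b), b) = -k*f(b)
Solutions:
 f(b) = C1*exp(k*exp(-b))


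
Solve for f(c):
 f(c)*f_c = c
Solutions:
 f(c) = -sqrt(C1 + c^2)
 f(c) = sqrt(C1 + c^2)


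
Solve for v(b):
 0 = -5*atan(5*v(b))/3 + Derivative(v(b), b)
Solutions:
 Integral(1/atan(5*_y), (_y, v(b))) = C1 + 5*b/3


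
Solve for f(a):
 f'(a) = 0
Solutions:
 f(a) = C1


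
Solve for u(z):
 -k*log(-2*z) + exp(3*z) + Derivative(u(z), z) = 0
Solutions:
 u(z) = C1 + k*z*log(-z) + k*z*(-1 + log(2)) - exp(3*z)/3


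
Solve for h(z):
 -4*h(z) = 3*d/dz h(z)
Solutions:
 h(z) = C1*exp(-4*z/3)


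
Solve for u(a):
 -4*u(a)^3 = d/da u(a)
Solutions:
 u(a) = -sqrt(2)*sqrt(-1/(C1 - 4*a))/2
 u(a) = sqrt(2)*sqrt(-1/(C1 - 4*a))/2


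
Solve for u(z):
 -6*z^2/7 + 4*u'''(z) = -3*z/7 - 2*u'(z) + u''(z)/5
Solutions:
 u(z) = C1 + z^3/7 - 9*z^2/140 - 1209*z/700 + (C2*sin(sqrt(799)*z/40) + C3*cos(sqrt(799)*z/40))*exp(z/40)


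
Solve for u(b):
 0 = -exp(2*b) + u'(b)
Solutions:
 u(b) = C1 + exp(2*b)/2


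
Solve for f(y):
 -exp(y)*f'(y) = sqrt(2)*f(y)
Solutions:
 f(y) = C1*exp(sqrt(2)*exp(-y))


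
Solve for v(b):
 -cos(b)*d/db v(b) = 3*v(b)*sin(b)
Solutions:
 v(b) = C1*cos(b)^3


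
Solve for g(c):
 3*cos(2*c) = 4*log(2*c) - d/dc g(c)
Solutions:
 g(c) = C1 + 4*c*log(c) - 4*c + 4*c*log(2) - 3*sin(2*c)/2


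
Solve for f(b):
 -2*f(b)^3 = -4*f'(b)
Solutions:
 f(b) = -sqrt(-1/(C1 + b))
 f(b) = sqrt(-1/(C1 + b))


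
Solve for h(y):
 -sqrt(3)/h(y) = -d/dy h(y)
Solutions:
 h(y) = -sqrt(C1 + 2*sqrt(3)*y)
 h(y) = sqrt(C1 + 2*sqrt(3)*y)


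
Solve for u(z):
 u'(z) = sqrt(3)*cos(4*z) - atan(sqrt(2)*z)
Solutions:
 u(z) = C1 - z*atan(sqrt(2)*z) + sqrt(2)*log(2*z^2 + 1)/4 + sqrt(3)*sin(4*z)/4


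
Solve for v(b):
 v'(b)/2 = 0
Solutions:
 v(b) = C1


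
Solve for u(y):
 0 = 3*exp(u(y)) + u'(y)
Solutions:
 u(y) = log(1/(C1 + 3*y))


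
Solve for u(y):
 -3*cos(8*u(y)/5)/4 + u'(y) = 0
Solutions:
 -3*y/4 - 5*log(sin(8*u(y)/5) - 1)/16 + 5*log(sin(8*u(y)/5) + 1)/16 = C1


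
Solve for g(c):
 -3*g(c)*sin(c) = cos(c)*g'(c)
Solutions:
 g(c) = C1*cos(c)^3


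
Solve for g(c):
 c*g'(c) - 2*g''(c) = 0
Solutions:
 g(c) = C1 + C2*erfi(c/2)


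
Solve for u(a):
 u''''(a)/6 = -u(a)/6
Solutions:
 u(a) = (C1*sin(sqrt(2)*a/2) + C2*cos(sqrt(2)*a/2))*exp(-sqrt(2)*a/2) + (C3*sin(sqrt(2)*a/2) + C4*cos(sqrt(2)*a/2))*exp(sqrt(2)*a/2)


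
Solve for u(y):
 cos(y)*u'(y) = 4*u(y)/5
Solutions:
 u(y) = C1*(sin(y) + 1)^(2/5)/(sin(y) - 1)^(2/5)


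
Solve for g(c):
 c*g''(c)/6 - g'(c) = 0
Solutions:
 g(c) = C1 + C2*c^7


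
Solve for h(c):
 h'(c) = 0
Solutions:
 h(c) = C1


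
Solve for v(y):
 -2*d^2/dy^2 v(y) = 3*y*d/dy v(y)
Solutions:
 v(y) = C1 + C2*erf(sqrt(3)*y/2)


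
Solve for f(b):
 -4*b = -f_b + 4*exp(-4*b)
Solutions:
 f(b) = C1 + 2*b^2 - exp(-4*b)


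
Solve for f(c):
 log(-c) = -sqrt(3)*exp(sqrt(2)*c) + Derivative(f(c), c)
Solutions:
 f(c) = C1 + c*log(-c) - c + sqrt(6)*exp(sqrt(2)*c)/2


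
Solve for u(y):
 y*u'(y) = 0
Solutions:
 u(y) = C1


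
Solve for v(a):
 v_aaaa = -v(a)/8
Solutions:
 v(a) = (C1*sin(2^(3/4)*a/4) + C2*cos(2^(3/4)*a/4))*exp(-2^(3/4)*a/4) + (C3*sin(2^(3/4)*a/4) + C4*cos(2^(3/4)*a/4))*exp(2^(3/4)*a/4)


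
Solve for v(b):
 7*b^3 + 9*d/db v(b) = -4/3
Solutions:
 v(b) = C1 - 7*b^4/36 - 4*b/27


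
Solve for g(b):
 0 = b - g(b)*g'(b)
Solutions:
 g(b) = -sqrt(C1 + b^2)
 g(b) = sqrt(C1 + b^2)


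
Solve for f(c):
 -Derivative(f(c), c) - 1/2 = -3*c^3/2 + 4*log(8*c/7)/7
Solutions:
 f(c) = C1 + 3*c^4/8 - 4*c*log(c)/7 - 12*c*log(2)/7 + c/14 + 4*c*log(7)/7


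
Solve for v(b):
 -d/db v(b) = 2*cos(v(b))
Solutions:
 v(b) = pi - asin((C1 + exp(4*b))/(C1 - exp(4*b)))
 v(b) = asin((C1 + exp(4*b))/(C1 - exp(4*b)))


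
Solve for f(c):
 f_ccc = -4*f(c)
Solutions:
 f(c) = C3*exp(-2^(2/3)*c) + (C1*sin(2^(2/3)*sqrt(3)*c/2) + C2*cos(2^(2/3)*sqrt(3)*c/2))*exp(2^(2/3)*c/2)


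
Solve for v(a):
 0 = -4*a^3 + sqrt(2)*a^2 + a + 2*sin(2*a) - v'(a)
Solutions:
 v(a) = C1 - a^4 + sqrt(2)*a^3/3 + a^2/2 - cos(2*a)


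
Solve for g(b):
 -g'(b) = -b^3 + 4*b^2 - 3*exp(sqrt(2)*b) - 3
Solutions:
 g(b) = C1 + b^4/4 - 4*b^3/3 + 3*b + 3*sqrt(2)*exp(sqrt(2)*b)/2


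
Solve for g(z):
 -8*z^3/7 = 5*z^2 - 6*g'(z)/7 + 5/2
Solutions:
 g(z) = C1 + z^4/3 + 35*z^3/18 + 35*z/12


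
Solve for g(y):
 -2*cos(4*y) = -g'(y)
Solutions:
 g(y) = C1 + sin(4*y)/2


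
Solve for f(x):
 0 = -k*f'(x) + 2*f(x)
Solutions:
 f(x) = C1*exp(2*x/k)


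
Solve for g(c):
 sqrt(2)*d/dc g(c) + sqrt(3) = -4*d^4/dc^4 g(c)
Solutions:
 g(c) = C1 + C4*exp(-sqrt(2)*c/2) - sqrt(6)*c/2 + (C2*sin(sqrt(6)*c/4) + C3*cos(sqrt(6)*c/4))*exp(sqrt(2)*c/4)


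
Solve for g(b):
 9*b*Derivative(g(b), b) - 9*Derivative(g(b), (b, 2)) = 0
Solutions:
 g(b) = C1 + C2*erfi(sqrt(2)*b/2)


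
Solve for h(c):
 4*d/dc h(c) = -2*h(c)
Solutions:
 h(c) = C1*exp(-c/2)


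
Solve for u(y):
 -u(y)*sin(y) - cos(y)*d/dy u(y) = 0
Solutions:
 u(y) = C1*cos(y)


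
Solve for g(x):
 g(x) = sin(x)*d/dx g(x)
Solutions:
 g(x) = C1*sqrt(cos(x) - 1)/sqrt(cos(x) + 1)


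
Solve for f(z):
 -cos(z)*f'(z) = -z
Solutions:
 f(z) = C1 + Integral(z/cos(z), z)


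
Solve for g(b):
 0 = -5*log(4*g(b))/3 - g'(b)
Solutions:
 3*Integral(1/(log(_y) + 2*log(2)), (_y, g(b)))/5 = C1 - b


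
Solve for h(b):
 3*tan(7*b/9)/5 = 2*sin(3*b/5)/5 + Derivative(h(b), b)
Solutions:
 h(b) = C1 - 27*log(cos(7*b/9))/35 + 2*cos(3*b/5)/3


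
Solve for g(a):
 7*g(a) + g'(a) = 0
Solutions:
 g(a) = C1*exp(-7*a)


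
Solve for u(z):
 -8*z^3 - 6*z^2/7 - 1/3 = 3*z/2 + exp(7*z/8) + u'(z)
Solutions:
 u(z) = C1 - 2*z^4 - 2*z^3/7 - 3*z^2/4 - z/3 - 8*exp(7*z/8)/7


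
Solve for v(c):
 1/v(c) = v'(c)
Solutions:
 v(c) = -sqrt(C1 + 2*c)
 v(c) = sqrt(C1 + 2*c)


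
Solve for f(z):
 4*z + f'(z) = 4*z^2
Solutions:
 f(z) = C1 + 4*z^3/3 - 2*z^2


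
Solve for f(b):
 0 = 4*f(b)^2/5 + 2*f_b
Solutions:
 f(b) = 5/(C1 + 2*b)


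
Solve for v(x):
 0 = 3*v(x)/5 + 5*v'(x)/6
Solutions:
 v(x) = C1*exp(-18*x/25)


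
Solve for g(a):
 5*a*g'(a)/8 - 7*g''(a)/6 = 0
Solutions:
 g(a) = C1 + C2*erfi(sqrt(210)*a/28)


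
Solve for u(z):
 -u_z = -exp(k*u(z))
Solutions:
 u(z) = Piecewise((log(-1/(C1*k + k*z))/k, Ne(k, 0)), (nan, True))
 u(z) = Piecewise((C1 + z, Eq(k, 0)), (nan, True))


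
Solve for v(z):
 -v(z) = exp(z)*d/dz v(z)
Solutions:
 v(z) = C1*exp(exp(-z))


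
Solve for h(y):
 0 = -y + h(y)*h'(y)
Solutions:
 h(y) = -sqrt(C1 + y^2)
 h(y) = sqrt(C1 + y^2)


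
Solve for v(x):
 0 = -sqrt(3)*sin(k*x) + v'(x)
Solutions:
 v(x) = C1 - sqrt(3)*cos(k*x)/k


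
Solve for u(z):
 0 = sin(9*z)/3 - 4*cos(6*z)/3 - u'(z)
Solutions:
 u(z) = C1 - 2*sin(6*z)/9 - cos(9*z)/27


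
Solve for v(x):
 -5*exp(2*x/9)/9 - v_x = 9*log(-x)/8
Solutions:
 v(x) = C1 - 9*x*log(-x)/8 + 9*x/8 - 5*exp(2*x/9)/2


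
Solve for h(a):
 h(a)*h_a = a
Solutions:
 h(a) = -sqrt(C1 + a^2)
 h(a) = sqrt(C1 + a^2)


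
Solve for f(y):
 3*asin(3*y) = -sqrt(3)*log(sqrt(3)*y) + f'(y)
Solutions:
 f(y) = C1 + sqrt(3)*y*(log(y) - 1) + 3*y*asin(3*y) + sqrt(3)*y*log(3)/2 + sqrt(1 - 9*y^2)


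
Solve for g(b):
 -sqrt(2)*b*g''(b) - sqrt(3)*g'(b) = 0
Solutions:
 g(b) = C1 + C2*b^(1 - sqrt(6)/2)


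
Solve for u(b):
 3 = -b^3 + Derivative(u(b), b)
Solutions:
 u(b) = C1 + b^4/4 + 3*b


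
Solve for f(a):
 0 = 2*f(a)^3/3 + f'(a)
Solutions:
 f(a) = -sqrt(6)*sqrt(-1/(C1 - 2*a))/2
 f(a) = sqrt(6)*sqrt(-1/(C1 - 2*a))/2


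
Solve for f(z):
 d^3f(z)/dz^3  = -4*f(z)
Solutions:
 f(z) = C3*exp(-2^(2/3)*z) + (C1*sin(2^(2/3)*sqrt(3)*z/2) + C2*cos(2^(2/3)*sqrt(3)*z/2))*exp(2^(2/3)*z/2)


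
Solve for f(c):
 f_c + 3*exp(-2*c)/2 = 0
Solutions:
 f(c) = C1 + 3*exp(-2*c)/4


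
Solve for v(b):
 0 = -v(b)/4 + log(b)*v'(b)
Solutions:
 v(b) = C1*exp(li(b)/4)


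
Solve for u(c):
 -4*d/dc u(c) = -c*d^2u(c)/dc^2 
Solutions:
 u(c) = C1 + C2*c^5


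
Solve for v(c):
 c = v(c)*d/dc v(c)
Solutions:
 v(c) = -sqrt(C1 + c^2)
 v(c) = sqrt(C1 + c^2)


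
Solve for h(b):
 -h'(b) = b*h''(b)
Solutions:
 h(b) = C1 + C2*log(b)


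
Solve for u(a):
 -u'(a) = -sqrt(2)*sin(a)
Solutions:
 u(a) = C1 - sqrt(2)*cos(a)


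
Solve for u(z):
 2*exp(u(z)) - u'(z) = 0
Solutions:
 u(z) = log(-1/(C1 + 2*z))


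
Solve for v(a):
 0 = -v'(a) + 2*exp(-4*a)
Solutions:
 v(a) = C1 - exp(-4*a)/2


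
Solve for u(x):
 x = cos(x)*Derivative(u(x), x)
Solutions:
 u(x) = C1 + Integral(x/cos(x), x)


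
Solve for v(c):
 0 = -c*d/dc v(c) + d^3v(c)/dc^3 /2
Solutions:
 v(c) = C1 + Integral(C2*airyai(2^(1/3)*c) + C3*airybi(2^(1/3)*c), c)


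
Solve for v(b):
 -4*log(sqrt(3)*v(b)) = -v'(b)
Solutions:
 -Integral(1/(2*log(_y) + log(3)), (_y, v(b)))/2 = C1 - b


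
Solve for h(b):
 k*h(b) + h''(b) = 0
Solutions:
 h(b) = C1*exp(-b*sqrt(-k)) + C2*exp(b*sqrt(-k))


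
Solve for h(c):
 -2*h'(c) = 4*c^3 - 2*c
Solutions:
 h(c) = C1 - c^4/2 + c^2/2


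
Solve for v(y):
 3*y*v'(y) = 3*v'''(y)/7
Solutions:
 v(y) = C1 + Integral(C2*airyai(7^(1/3)*y) + C3*airybi(7^(1/3)*y), y)


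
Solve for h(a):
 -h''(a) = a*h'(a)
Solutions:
 h(a) = C1 + C2*erf(sqrt(2)*a/2)


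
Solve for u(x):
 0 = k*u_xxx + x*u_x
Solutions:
 u(x) = C1 + Integral(C2*airyai(x*(-1/k)^(1/3)) + C3*airybi(x*(-1/k)^(1/3)), x)


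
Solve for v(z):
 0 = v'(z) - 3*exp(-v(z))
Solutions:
 v(z) = log(C1 + 3*z)


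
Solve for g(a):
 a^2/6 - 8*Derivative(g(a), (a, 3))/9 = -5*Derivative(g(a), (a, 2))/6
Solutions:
 g(a) = C1 + C2*a + C3*exp(15*a/16) - a^4/60 - 16*a^3/225 - 256*a^2/1125


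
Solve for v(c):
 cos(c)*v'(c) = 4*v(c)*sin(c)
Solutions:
 v(c) = C1/cos(c)^4


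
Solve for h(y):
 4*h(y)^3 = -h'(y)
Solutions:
 h(y) = -sqrt(2)*sqrt(-1/(C1 - 4*y))/2
 h(y) = sqrt(2)*sqrt(-1/(C1 - 4*y))/2


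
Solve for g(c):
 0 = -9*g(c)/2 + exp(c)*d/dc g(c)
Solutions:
 g(c) = C1*exp(-9*exp(-c)/2)


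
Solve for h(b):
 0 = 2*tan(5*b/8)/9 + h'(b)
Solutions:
 h(b) = C1 + 16*log(cos(5*b/8))/45


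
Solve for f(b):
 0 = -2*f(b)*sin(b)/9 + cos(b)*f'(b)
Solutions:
 f(b) = C1/cos(b)^(2/9)


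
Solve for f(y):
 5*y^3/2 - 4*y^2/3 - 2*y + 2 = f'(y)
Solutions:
 f(y) = C1 + 5*y^4/8 - 4*y^3/9 - y^2 + 2*y


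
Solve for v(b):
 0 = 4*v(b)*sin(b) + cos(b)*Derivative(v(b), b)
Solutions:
 v(b) = C1*cos(b)^4


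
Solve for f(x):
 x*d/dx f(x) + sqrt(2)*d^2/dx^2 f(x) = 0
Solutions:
 f(x) = C1 + C2*erf(2^(1/4)*x/2)


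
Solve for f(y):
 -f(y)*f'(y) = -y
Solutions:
 f(y) = -sqrt(C1 + y^2)
 f(y) = sqrt(C1 + y^2)


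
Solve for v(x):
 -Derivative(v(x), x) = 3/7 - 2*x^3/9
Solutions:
 v(x) = C1 + x^4/18 - 3*x/7


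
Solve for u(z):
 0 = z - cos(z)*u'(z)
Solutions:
 u(z) = C1 + Integral(z/cos(z), z)


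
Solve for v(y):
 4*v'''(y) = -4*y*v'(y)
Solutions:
 v(y) = C1 + Integral(C2*airyai(-y) + C3*airybi(-y), y)


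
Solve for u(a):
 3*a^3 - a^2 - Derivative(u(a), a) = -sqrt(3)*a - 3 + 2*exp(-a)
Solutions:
 u(a) = C1 + 3*a^4/4 - a^3/3 + sqrt(3)*a^2/2 + 3*a + 2*exp(-a)


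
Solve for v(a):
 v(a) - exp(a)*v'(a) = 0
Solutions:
 v(a) = C1*exp(-exp(-a))


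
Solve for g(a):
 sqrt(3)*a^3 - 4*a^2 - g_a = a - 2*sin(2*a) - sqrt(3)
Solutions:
 g(a) = C1 + sqrt(3)*a^4/4 - 4*a^3/3 - a^2/2 + sqrt(3)*a - cos(2*a)


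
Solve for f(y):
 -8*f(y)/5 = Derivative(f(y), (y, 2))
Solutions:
 f(y) = C1*sin(2*sqrt(10)*y/5) + C2*cos(2*sqrt(10)*y/5)


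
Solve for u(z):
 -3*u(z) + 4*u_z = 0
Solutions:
 u(z) = C1*exp(3*z/4)


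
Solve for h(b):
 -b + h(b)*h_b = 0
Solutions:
 h(b) = -sqrt(C1 + b^2)
 h(b) = sqrt(C1 + b^2)


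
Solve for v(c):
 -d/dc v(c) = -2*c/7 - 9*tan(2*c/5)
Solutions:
 v(c) = C1 + c^2/7 - 45*log(cos(2*c/5))/2


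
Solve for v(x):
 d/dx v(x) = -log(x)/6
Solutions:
 v(x) = C1 - x*log(x)/6 + x/6


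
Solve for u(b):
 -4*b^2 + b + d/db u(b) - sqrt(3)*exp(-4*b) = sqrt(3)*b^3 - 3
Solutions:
 u(b) = C1 + sqrt(3)*b^4/4 + 4*b^3/3 - b^2/2 - 3*b - sqrt(3)*exp(-4*b)/4


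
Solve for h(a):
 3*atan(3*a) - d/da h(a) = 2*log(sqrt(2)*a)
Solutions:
 h(a) = C1 - 2*a*log(a) + 3*a*atan(3*a) - a*log(2) + 2*a - log(9*a^2 + 1)/2


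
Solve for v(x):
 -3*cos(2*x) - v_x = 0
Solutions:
 v(x) = C1 - 3*sin(2*x)/2


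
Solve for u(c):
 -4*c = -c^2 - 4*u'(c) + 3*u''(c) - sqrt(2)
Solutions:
 u(c) = C1 + C2*exp(4*c/3) - c^3/12 + 5*c^2/16 - sqrt(2)*c/4 + 15*c/32


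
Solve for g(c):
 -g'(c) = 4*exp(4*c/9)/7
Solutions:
 g(c) = C1 - 9*exp(4*c/9)/7


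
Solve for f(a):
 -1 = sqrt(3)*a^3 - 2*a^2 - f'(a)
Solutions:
 f(a) = C1 + sqrt(3)*a^4/4 - 2*a^3/3 + a


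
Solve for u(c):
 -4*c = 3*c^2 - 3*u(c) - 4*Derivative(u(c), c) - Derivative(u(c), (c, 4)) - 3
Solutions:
 u(c) = c^2 - 4*c/3 + (C1 + C2*c)*exp(-c) + (C3*sin(sqrt(2)*c) + C4*cos(sqrt(2)*c))*exp(c) + 7/9


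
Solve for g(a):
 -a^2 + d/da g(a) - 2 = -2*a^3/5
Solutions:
 g(a) = C1 - a^4/10 + a^3/3 + 2*a


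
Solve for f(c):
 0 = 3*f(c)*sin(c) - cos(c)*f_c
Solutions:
 f(c) = C1/cos(c)^3


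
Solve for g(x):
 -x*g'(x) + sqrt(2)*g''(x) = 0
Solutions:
 g(x) = C1 + C2*erfi(2^(1/4)*x/2)


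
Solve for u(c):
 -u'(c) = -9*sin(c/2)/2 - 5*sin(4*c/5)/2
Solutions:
 u(c) = C1 - 9*cos(c/2) - 25*cos(4*c/5)/8


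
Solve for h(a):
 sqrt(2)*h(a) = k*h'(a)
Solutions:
 h(a) = C1*exp(sqrt(2)*a/k)


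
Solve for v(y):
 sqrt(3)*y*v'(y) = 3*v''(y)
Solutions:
 v(y) = C1 + C2*erfi(sqrt(2)*3^(3/4)*y/6)


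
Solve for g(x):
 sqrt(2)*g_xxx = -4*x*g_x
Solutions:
 g(x) = C1 + Integral(C2*airyai(-sqrt(2)*x) + C3*airybi(-sqrt(2)*x), x)


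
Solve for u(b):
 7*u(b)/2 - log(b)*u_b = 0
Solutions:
 u(b) = C1*exp(7*li(b)/2)


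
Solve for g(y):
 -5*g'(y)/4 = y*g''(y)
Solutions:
 g(y) = C1 + C2/y^(1/4)


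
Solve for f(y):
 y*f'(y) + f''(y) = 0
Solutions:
 f(y) = C1 + C2*erf(sqrt(2)*y/2)


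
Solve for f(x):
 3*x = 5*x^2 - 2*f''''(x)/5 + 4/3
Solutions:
 f(x) = C1 + C2*x + C3*x^2 + C4*x^3 + 5*x^6/144 - x^5/16 + 5*x^4/36


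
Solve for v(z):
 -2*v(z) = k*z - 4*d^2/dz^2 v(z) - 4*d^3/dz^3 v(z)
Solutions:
 v(z) = C1*exp(-z*(2*2^(2/3)/(3*sqrt(57) + 23)^(1/3) + 4 + 2^(1/3)*(3*sqrt(57) + 23)^(1/3))/12)*sin(2^(1/3)*sqrt(3)*z*(-(3*sqrt(57) + 23)^(1/3) + 2*2^(1/3)/(3*sqrt(57) + 23)^(1/3))/12) + C2*exp(-z*(2*2^(2/3)/(3*sqrt(57) + 23)^(1/3) + 4 + 2^(1/3)*(3*sqrt(57) + 23)^(1/3))/12)*cos(2^(1/3)*sqrt(3)*z*(-(3*sqrt(57) + 23)^(1/3) + 2*2^(1/3)/(3*sqrt(57) + 23)^(1/3))/12) + C3*exp(z*(-2 + 2*2^(2/3)/(3*sqrt(57) + 23)^(1/3) + 2^(1/3)*(3*sqrt(57) + 23)^(1/3))/6) - k*z/2


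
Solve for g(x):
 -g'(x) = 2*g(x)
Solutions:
 g(x) = C1*exp(-2*x)


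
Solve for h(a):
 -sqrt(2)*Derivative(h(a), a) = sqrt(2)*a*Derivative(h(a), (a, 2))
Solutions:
 h(a) = C1 + C2*log(a)


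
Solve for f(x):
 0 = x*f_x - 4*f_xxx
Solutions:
 f(x) = C1 + Integral(C2*airyai(2^(1/3)*x/2) + C3*airybi(2^(1/3)*x/2), x)


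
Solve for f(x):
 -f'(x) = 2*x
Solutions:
 f(x) = C1 - x^2


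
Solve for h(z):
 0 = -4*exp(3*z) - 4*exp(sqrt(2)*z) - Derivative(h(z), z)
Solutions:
 h(z) = C1 - 4*exp(3*z)/3 - 2*sqrt(2)*exp(sqrt(2)*z)


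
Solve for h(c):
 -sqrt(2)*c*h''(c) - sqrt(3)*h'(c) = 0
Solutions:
 h(c) = C1 + C2*c^(1 - sqrt(6)/2)


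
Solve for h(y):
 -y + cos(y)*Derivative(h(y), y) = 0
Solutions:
 h(y) = C1 + Integral(y/cos(y), y)


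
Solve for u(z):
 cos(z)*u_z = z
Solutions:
 u(z) = C1 + Integral(z/cos(z), z)


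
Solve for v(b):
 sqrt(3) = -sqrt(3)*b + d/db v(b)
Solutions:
 v(b) = C1 + sqrt(3)*b^2/2 + sqrt(3)*b


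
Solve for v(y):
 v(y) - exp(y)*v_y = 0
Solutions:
 v(y) = C1*exp(-exp(-y))


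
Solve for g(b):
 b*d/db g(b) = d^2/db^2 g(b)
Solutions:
 g(b) = C1 + C2*erfi(sqrt(2)*b/2)


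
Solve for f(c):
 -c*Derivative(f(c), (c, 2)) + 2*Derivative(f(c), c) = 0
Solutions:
 f(c) = C1 + C2*c^3


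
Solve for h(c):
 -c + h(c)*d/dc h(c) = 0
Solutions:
 h(c) = -sqrt(C1 + c^2)
 h(c) = sqrt(C1 + c^2)


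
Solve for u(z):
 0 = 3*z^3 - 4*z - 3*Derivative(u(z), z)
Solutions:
 u(z) = C1 + z^4/4 - 2*z^2/3


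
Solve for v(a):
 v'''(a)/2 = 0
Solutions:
 v(a) = C1 + C2*a + C3*a^2


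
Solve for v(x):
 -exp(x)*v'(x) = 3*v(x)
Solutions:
 v(x) = C1*exp(3*exp(-x))


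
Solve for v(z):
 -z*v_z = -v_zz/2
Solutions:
 v(z) = C1 + C2*erfi(z)


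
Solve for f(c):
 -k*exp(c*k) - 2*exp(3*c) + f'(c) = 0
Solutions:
 f(c) = C1 + 2*exp(3*c)/3 + exp(c*k)


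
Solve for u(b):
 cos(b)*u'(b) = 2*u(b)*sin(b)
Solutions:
 u(b) = C1/cos(b)^2


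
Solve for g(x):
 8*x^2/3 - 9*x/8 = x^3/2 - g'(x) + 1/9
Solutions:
 g(x) = C1 + x^4/8 - 8*x^3/9 + 9*x^2/16 + x/9


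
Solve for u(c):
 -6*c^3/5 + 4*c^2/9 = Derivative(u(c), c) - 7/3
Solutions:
 u(c) = C1 - 3*c^4/10 + 4*c^3/27 + 7*c/3


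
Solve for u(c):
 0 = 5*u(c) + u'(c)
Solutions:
 u(c) = C1*exp(-5*c)


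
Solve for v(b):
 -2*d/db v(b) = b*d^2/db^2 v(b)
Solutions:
 v(b) = C1 + C2/b


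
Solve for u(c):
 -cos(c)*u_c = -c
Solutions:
 u(c) = C1 + Integral(c/cos(c), c)


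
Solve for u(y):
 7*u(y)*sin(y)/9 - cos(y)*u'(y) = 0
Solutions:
 u(y) = C1/cos(y)^(7/9)


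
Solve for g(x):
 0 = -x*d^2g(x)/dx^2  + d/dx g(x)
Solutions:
 g(x) = C1 + C2*x^2


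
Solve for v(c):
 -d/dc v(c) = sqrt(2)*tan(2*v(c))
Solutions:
 v(c) = -asin(C1*exp(-2*sqrt(2)*c))/2 + pi/2
 v(c) = asin(C1*exp(-2*sqrt(2)*c))/2


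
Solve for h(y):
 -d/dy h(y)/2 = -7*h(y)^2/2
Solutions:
 h(y) = -1/(C1 + 7*y)


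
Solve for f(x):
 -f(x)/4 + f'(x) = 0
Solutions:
 f(x) = C1*exp(x/4)


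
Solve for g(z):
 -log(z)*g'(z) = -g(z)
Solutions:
 g(z) = C1*exp(li(z))


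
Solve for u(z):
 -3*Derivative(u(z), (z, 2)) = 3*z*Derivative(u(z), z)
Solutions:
 u(z) = C1 + C2*erf(sqrt(2)*z/2)


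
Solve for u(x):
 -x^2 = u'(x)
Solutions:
 u(x) = C1 - x^3/3


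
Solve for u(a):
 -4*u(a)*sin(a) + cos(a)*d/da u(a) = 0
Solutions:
 u(a) = C1/cos(a)^4


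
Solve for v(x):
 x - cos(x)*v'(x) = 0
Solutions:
 v(x) = C1 + Integral(x/cos(x), x)


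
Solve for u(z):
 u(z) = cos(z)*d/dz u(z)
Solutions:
 u(z) = C1*sqrt(sin(z) + 1)/sqrt(sin(z) - 1)


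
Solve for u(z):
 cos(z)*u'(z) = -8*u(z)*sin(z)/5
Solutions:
 u(z) = C1*cos(z)^(8/5)


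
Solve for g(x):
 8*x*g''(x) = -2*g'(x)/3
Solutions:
 g(x) = C1 + C2*x^(11/12)


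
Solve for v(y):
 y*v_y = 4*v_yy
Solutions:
 v(y) = C1 + C2*erfi(sqrt(2)*y/4)


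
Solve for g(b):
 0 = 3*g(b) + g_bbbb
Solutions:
 g(b) = (C1*sin(sqrt(2)*3^(1/4)*b/2) + C2*cos(sqrt(2)*3^(1/4)*b/2))*exp(-sqrt(2)*3^(1/4)*b/2) + (C3*sin(sqrt(2)*3^(1/4)*b/2) + C4*cos(sqrt(2)*3^(1/4)*b/2))*exp(sqrt(2)*3^(1/4)*b/2)


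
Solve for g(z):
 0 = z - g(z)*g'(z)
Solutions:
 g(z) = -sqrt(C1 + z^2)
 g(z) = sqrt(C1 + z^2)


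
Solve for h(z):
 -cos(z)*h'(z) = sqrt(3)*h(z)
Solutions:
 h(z) = C1*(sin(z) - 1)^(sqrt(3)/2)/(sin(z) + 1)^(sqrt(3)/2)


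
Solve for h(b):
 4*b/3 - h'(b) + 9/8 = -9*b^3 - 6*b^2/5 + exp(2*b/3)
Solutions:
 h(b) = C1 + 9*b^4/4 + 2*b^3/5 + 2*b^2/3 + 9*b/8 - 3*exp(2*b/3)/2


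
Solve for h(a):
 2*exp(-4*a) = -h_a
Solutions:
 h(a) = C1 + exp(-4*a)/2


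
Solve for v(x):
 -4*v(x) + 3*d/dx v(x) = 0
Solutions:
 v(x) = C1*exp(4*x/3)


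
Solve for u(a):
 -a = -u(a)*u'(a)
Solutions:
 u(a) = -sqrt(C1 + a^2)
 u(a) = sqrt(C1 + a^2)


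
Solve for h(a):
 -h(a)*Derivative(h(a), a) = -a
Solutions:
 h(a) = -sqrt(C1 + a^2)
 h(a) = sqrt(C1 + a^2)


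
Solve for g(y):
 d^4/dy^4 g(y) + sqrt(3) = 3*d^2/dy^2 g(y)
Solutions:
 g(y) = C1 + C2*y + C3*exp(-sqrt(3)*y) + C4*exp(sqrt(3)*y) + sqrt(3)*y^2/6


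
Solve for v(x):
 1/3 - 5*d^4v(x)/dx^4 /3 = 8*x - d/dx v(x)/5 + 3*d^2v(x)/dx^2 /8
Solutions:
 v(x) = C1 + C2*exp(30^(1/3)*x*(-(16 + sqrt(286))^(1/3) + 30^(1/3)/(16 + sqrt(286))^(1/3))/40)*sin(10^(1/3)*3^(1/6)*x*(3*10^(1/3)/(16 + sqrt(286))^(1/3) + 3^(2/3)*(16 + sqrt(286))^(1/3))/40) + C3*exp(30^(1/3)*x*(-(16 + sqrt(286))^(1/3) + 30^(1/3)/(16 + sqrt(286))^(1/3))/40)*cos(10^(1/3)*3^(1/6)*x*(3*10^(1/3)/(16 + sqrt(286))^(1/3) + 3^(2/3)*(16 + sqrt(286))^(1/3))/40) + C4*exp(-30^(1/3)*x*(-(16 + sqrt(286))^(1/3) + 30^(1/3)/(16 + sqrt(286))^(1/3))/20) + 20*x^2 + 220*x/3


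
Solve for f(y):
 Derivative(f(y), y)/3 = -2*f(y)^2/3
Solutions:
 f(y) = 1/(C1 + 2*y)


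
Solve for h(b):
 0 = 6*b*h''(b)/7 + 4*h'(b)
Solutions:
 h(b) = C1 + C2/b^(11/3)


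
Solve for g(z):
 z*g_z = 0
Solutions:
 g(z) = C1


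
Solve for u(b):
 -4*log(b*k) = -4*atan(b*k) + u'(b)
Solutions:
 u(b) = C1 - 4*b*log(b*k) + 4*b + 4*Piecewise((b*atan(b*k) - log(b^2*k^2 + 1)/(2*k), Ne(k, 0)), (0, True))


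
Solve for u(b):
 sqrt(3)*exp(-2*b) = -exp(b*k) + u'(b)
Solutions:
 u(b) = C1 - sqrt(3)*exp(-2*b)/2 + exp(b*k)/k


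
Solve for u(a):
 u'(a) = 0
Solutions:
 u(a) = C1


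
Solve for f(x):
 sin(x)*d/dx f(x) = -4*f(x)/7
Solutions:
 f(x) = C1*(cos(x) + 1)^(2/7)/(cos(x) - 1)^(2/7)


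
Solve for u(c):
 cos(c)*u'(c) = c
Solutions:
 u(c) = C1 + Integral(c/cos(c), c)


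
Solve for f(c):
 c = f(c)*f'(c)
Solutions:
 f(c) = -sqrt(C1 + c^2)
 f(c) = sqrt(C1 + c^2)


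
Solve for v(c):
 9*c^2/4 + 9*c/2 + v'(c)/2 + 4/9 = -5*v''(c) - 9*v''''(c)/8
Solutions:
 v(c) = C1 + C2*exp(-2^(1/3)*c*(-3*(3 + sqrt(48729)/9)^(1/3) + 20*2^(1/3)/(3 + sqrt(48729)/9)^(1/3))/18)*sin(sqrt(3)*c*(40/(6 + 2*sqrt(48729)/9)^(1/3) + 3*(6 + 2*sqrt(48729)/9)^(1/3))/18) + C3*exp(-2^(1/3)*c*(-3*(3 + sqrt(48729)/9)^(1/3) + 20*2^(1/3)/(3 + sqrt(48729)/9)^(1/3))/18)*cos(sqrt(3)*c*(40/(6 + 2*sqrt(48729)/9)^(1/3) + 3*(6 + 2*sqrt(48729)/9)^(1/3))/18) + C4*exp(2^(1/3)*c*(-3*(3 + sqrt(48729)/9)^(1/3) + 20*2^(1/3)/(3 + sqrt(48729)/9)^(1/3))/9) - 3*c^3/2 + 81*c^2/2 - 7298*c/9


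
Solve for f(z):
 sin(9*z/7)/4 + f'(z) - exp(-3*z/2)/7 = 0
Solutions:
 f(z) = C1 + 7*cos(9*z/7)/36 - 2*exp(-3*z/2)/21


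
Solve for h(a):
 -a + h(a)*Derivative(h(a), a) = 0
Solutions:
 h(a) = -sqrt(C1 + a^2)
 h(a) = sqrt(C1 + a^2)


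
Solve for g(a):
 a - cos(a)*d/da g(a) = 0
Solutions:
 g(a) = C1 + Integral(a/cos(a), a)


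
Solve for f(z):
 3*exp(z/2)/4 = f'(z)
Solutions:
 f(z) = C1 + 3*exp(z/2)/2


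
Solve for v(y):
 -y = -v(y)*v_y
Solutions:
 v(y) = -sqrt(C1 + y^2)
 v(y) = sqrt(C1 + y^2)


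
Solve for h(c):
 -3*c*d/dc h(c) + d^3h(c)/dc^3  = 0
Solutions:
 h(c) = C1 + Integral(C2*airyai(3^(1/3)*c) + C3*airybi(3^(1/3)*c), c)


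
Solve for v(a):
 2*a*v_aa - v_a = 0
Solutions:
 v(a) = C1 + C2*a^(3/2)


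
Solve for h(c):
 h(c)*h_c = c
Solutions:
 h(c) = -sqrt(C1 + c^2)
 h(c) = sqrt(C1 + c^2)


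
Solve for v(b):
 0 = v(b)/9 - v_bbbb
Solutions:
 v(b) = C1*exp(-sqrt(3)*b/3) + C2*exp(sqrt(3)*b/3) + C3*sin(sqrt(3)*b/3) + C4*cos(sqrt(3)*b/3)


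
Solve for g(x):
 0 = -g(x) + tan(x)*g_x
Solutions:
 g(x) = C1*sin(x)


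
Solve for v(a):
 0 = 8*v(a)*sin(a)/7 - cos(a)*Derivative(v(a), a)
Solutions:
 v(a) = C1/cos(a)^(8/7)


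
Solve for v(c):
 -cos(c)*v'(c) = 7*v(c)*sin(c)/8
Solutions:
 v(c) = C1*cos(c)^(7/8)


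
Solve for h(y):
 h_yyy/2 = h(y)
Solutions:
 h(y) = C3*exp(2^(1/3)*y) + (C1*sin(2^(1/3)*sqrt(3)*y/2) + C2*cos(2^(1/3)*sqrt(3)*y/2))*exp(-2^(1/3)*y/2)


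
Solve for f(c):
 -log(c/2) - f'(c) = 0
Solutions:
 f(c) = C1 - c*log(c) + c*log(2) + c


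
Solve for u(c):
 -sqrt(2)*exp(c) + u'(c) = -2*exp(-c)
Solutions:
 u(c) = C1 + sqrt(2)*exp(c) + 2*exp(-c)


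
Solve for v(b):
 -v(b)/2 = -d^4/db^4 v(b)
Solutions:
 v(b) = C1*exp(-2^(3/4)*b/2) + C2*exp(2^(3/4)*b/2) + C3*sin(2^(3/4)*b/2) + C4*cos(2^(3/4)*b/2)


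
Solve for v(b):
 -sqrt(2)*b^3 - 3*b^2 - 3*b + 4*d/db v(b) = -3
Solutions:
 v(b) = C1 + sqrt(2)*b^4/16 + b^3/4 + 3*b^2/8 - 3*b/4


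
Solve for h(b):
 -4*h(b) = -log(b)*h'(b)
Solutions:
 h(b) = C1*exp(4*li(b))


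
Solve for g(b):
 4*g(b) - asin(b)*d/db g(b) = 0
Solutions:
 g(b) = C1*exp(4*Integral(1/asin(b), b))


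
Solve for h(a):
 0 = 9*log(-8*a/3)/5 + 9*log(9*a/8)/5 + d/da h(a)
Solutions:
 h(a) = C1 - 18*a*log(a)/5 + 9*a*(-log(3) + 2 - I*pi)/5


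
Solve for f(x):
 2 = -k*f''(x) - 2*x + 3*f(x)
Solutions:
 f(x) = C1*exp(-sqrt(3)*x*sqrt(1/k)) + C2*exp(sqrt(3)*x*sqrt(1/k)) + 2*x/3 + 2/3


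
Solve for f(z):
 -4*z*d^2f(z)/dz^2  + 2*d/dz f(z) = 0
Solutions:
 f(z) = C1 + C2*z^(3/2)


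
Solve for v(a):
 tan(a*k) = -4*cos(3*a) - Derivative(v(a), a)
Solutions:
 v(a) = C1 - Piecewise((-log(cos(a*k))/k, Ne(k, 0)), (0, True)) - 4*sin(3*a)/3


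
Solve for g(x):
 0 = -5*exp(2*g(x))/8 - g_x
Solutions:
 g(x) = log(-sqrt(1/(C1 + 5*x))) + log(2)
 g(x) = log(1/(C1 + 5*x))/2 + log(2)


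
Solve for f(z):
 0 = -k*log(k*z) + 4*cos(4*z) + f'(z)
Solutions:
 f(z) = C1 + k*z*(log(k*z) - 1) - sin(4*z)


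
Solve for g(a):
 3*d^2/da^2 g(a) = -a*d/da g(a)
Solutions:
 g(a) = C1 + C2*erf(sqrt(6)*a/6)


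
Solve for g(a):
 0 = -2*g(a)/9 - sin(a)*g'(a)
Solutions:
 g(a) = C1*(cos(a) + 1)^(1/9)/(cos(a) - 1)^(1/9)


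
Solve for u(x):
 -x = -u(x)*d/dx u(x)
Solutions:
 u(x) = -sqrt(C1 + x^2)
 u(x) = sqrt(C1 + x^2)


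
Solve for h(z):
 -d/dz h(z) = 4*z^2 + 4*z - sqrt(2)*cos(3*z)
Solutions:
 h(z) = C1 - 4*z^3/3 - 2*z^2 + sqrt(2)*sin(3*z)/3


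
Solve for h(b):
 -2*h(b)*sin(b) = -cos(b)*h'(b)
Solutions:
 h(b) = C1/cos(b)^2


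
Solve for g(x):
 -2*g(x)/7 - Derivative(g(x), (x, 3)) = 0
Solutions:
 g(x) = C3*exp(-2^(1/3)*7^(2/3)*x/7) + (C1*sin(2^(1/3)*sqrt(3)*7^(2/3)*x/14) + C2*cos(2^(1/3)*sqrt(3)*7^(2/3)*x/14))*exp(2^(1/3)*7^(2/3)*x/14)


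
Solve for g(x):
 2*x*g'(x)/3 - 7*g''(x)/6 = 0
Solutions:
 g(x) = C1 + C2*erfi(sqrt(14)*x/7)


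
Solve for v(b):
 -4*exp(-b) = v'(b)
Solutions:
 v(b) = C1 + 4*exp(-b)


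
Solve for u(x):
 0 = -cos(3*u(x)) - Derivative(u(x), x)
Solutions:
 u(x) = -asin((C1 + exp(6*x))/(C1 - exp(6*x)))/3 + pi/3
 u(x) = asin((C1 + exp(6*x))/(C1 - exp(6*x)))/3


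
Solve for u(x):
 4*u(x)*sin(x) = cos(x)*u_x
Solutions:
 u(x) = C1/cos(x)^4


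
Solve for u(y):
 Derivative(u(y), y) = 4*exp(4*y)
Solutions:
 u(y) = C1 + exp(4*y)


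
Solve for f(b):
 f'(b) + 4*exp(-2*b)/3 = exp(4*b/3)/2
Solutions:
 f(b) = C1 + 3*exp(4*b/3)/8 + 2*exp(-2*b)/3


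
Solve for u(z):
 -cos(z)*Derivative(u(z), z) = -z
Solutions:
 u(z) = C1 + Integral(z/cos(z), z)


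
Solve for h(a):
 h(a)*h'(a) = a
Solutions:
 h(a) = -sqrt(C1 + a^2)
 h(a) = sqrt(C1 + a^2)


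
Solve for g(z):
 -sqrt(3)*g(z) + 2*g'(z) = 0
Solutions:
 g(z) = C1*exp(sqrt(3)*z/2)


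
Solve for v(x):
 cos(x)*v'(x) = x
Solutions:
 v(x) = C1 + Integral(x/cos(x), x)


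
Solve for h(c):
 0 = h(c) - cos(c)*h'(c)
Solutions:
 h(c) = C1*sqrt(sin(c) + 1)/sqrt(sin(c) - 1)


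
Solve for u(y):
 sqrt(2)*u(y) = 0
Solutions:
 u(y) = 0


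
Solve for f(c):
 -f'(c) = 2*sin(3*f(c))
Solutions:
 f(c) = -acos((-C1 - exp(12*c))/(C1 - exp(12*c)))/3 + 2*pi/3
 f(c) = acos((-C1 - exp(12*c))/(C1 - exp(12*c)))/3


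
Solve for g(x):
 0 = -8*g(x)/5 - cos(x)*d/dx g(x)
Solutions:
 g(x) = C1*(sin(x) - 1)^(4/5)/(sin(x) + 1)^(4/5)


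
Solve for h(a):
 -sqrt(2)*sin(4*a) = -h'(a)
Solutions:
 h(a) = C1 - sqrt(2)*cos(4*a)/4


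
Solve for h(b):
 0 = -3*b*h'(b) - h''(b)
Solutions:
 h(b) = C1 + C2*erf(sqrt(6)*b/2)


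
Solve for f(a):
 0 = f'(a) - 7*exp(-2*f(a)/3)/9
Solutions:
 f(a) = 3*log(-sqrt(C1 + 7*a)) - 6*log(3) + 3*log(6)/2
 f(a) = 3*log(C1 + 7*a)/2 - 6*log(3) + 3*log(6)/2


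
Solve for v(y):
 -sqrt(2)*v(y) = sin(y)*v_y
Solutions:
 v(y) = C1*(cos(y) + 1)^(sqrt(2)/2)/(cos(y) - 1)^(sqrt(2)/2)


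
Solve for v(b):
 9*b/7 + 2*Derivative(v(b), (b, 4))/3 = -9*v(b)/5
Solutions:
 v(b) = -5*b/7 + (C1*sin(15^(3/4)*2^(1/4)*b/10) + C2*cos(15^(3/4)*2^(1/4)*b/10))*exp(-15^(3/4)*2^(1/4)*b/10) + (C3*sin(15^(3/4)*2^(1/4)*b/10) + C4*cos(15^(3/4)*2^(1/4)*b/10))*exp(15^(3/4)*2^(1/4)*b/10)


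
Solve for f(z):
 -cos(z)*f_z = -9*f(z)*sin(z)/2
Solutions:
 f(z) = C1/cos(z)^(9/2)


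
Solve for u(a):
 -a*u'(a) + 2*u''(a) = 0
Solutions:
 u(a) = C1 + C2*erfi(a/2)


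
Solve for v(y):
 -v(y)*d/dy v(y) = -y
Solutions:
 v(y) = -sqrt(C1 + y^2)
 v(y) = sqrt(C1 + y^2)


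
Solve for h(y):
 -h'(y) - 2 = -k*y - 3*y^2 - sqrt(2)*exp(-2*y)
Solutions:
 h(y) = C1 + k*y^2/2 + y^3 - 2*y - sqrt(2)*exp(-2*y)/2


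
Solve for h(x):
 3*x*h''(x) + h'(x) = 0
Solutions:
 h(x) = C1 + C2*x^(2/3)


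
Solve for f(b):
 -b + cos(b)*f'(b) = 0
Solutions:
 f(b) = C1 + Integral(b/cos(b), b)


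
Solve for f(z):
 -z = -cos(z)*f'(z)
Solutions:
 f(z) = C1 + Integral(z/cos(z), z)


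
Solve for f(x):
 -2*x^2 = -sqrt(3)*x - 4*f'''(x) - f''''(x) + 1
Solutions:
 f(x) = C1 + C2*x + C3*x^2 + C4*exp(-4*x) + x^5/120 + x^4*(-sqrt(3) - 1)/96 + x^3*(sqrt(3) + 5)/96


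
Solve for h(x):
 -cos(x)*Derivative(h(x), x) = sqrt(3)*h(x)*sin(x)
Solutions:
 h(x) = C1*cos(x)^(sqrt(3))


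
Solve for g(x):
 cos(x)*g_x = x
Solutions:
 g(x) = C1 + Integral(x/cos(x), x)


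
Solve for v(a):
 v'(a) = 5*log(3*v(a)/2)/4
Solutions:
 4*Integral(1/(-log(_y) - log(3) + log(2)), (_y, v(a)))/5 = C1 - a


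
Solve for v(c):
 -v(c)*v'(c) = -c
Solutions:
 v(c) = -sqrt(C1 + c^2)
 v(c) = sqrt(C1 + c^2)


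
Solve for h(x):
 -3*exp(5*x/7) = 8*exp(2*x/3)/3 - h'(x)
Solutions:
 h(x) = C1 + 21*exp(5*x/7)/5 + 4*exp(2*x/3)


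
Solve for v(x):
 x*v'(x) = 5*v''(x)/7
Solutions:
 v(x) = C1 + C2*erfi(sqrt(70)*x/10)


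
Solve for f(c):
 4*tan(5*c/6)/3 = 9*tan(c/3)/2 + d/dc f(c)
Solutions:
 f(c) = C1 + 27*log(cos(c/3))/2 - 8*log(cos(5*c/6))/5


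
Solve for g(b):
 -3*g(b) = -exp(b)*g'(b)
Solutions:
 g(b) = C1*exp(-3*exp(-b))


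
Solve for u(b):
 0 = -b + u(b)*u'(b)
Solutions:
 u(b) = -sqrt(C1 + b^2)
 u(b) = sqrt(C1 + b^2)


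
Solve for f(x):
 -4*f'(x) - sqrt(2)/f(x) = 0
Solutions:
 f(x) = -sqrt(C1 - 2*sqrt(2)*x)/2
 f(x) = sqrt(C1 - 2*sqrt(2)*x)/2


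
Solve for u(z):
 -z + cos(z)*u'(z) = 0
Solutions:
 u(z) = C1 + Integral(z/cos(z), z)


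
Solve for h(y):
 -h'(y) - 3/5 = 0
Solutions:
 h(y) = C1 - 3*y/5


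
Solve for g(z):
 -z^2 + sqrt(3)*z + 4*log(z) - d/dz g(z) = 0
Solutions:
 g(z) = C1 - z^3/3 + sqrt(3)*z^2/2 + 4*z*log(z) - 4*z


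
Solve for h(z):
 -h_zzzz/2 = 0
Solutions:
 h(z) = C1 + C2*z + C3*z^2 + C4*z^3


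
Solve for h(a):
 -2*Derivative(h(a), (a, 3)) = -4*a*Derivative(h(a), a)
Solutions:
 h(a) = C1 + Integral(C2*airyai(2^(1/3)*a) + C3*airybi(2^(1/3)*a), a)


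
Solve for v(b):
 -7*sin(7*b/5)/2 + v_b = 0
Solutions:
 v(b) = C1 - 5*cos(7*b/5)/2


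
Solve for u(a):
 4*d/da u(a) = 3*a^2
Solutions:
 u(a) = C1 + a^3/4


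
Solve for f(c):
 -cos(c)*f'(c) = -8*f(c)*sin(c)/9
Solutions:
 f(c) = C1/cos(c)^(8/9)


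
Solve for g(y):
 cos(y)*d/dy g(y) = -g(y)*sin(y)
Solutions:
 g(y) = C1*cos(y)


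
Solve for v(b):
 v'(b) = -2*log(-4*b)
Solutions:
 v(b) = C1 - 2*b*log(-b) + 2*b*(1 - 2*log(2))


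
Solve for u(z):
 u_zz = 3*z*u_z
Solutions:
 u(z) = C1 + C2*erfi(sqrt(6)*z/2)


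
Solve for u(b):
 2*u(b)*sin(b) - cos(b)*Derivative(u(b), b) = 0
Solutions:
 u(b) = C1/cos(b)^2


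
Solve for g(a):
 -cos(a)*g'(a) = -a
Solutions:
 g(a) = C1 + Integral(a/cos(a), a)


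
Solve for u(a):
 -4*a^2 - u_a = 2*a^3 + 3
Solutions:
 u(a) = C1 - a^4/2 - 4*a^3/3 - 3*a


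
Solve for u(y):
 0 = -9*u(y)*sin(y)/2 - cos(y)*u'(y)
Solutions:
 u(y) = C1*cos(y)^(9/2)


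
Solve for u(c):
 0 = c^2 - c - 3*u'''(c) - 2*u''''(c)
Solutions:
 u(c) = C1 + C2*c + C3*c^2 + C4*exp(-3*c/2) + c^5/180 - 7*c^4/216 + 7*c^3/81


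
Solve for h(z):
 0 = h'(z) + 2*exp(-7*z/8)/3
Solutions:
 h(z) = C1 + 16*exp(-7*z/8)/21
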